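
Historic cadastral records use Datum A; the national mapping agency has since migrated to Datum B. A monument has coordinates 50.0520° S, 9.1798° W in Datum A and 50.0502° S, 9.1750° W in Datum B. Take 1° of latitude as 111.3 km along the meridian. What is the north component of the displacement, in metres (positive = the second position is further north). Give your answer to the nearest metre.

Δφ = -50.0502° − -50.0520° = +0.0018°; Δλ = -9.1750° − -9.1798° = +0.0048°.
ΔN = Δφ × 111300 = 200.3 m; ΔE = Δλ × 111300 × cos(-50.0520°) = +0.0048 × 111300 × 0.642092 = 343.0 m.

ΔN = 200 m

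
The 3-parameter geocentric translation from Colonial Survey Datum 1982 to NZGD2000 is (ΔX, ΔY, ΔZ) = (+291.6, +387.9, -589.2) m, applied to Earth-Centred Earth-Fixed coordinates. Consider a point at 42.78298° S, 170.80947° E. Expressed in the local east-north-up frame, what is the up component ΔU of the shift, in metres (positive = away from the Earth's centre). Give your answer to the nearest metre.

ΔU = 234 m

At φ = -42.78298°, λ = 170.80947°: sin φ = -0.679223, cos φ = 0.733932, sin λ = 0.159718, cos λ = -0.987163.
ΔU = cos φ cos λ·ΔX + cos φ sin λ·ΔY + sin φ·ΔZ = (0.733932)(-0.987163)(291.6) + (0.733932)(0.159718)(387.9) + (-0.679223)(-589.2) = 234.40 m.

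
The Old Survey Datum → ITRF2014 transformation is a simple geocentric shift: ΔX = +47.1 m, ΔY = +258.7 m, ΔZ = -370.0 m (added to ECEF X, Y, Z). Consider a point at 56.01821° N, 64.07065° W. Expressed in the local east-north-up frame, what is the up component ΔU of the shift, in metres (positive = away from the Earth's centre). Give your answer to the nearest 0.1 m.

ΔU = -425.3 m

The local up (radial) axis is (cos φ cos λ, cos φ sin λ, sin φ), giving ΔU = 11.511 − 130.039 − 306.810 = -425.34 m.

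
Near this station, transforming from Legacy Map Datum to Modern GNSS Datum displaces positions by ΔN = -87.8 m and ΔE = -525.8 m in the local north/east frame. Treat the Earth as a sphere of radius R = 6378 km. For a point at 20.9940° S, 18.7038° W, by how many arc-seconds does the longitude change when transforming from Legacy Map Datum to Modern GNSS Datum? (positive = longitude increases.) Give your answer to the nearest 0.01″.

Δλ = -18.21″

At latitude -20.9940°, cos φ = 0.933618.
One radian of longitude at latitude φ spans R cos φ, so Δλ = ΔE / (R cos φ) = -525.8 / (6378000 × 0.933618) = -8.8301e-05 rad = -18.213″.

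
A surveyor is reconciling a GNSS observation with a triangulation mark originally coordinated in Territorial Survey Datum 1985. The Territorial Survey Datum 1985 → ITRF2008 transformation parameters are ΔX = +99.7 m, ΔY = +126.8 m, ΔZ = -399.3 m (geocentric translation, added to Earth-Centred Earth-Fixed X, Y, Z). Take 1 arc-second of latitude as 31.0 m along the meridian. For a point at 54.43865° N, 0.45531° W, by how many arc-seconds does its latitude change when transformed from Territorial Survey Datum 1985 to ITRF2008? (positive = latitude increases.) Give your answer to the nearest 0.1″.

sin φ = 0.813493, cos φ = 0.581574, sin λ = -0.007947, cos λ = 0.999968.
North component: ΔN = −sin φ cos λ·ΔX − sin φ sin λ·ΔY + cos φ·ΔZ = −(0.813493)(0.999968)(99.7) − (0.813493)(-0.007947)(126.8) + (0.581574)(-399.3) = -312.51 m.
1° of latitude spans 3600 × 31.00 = 111600 m, so Δφ = -312.51 / 111600 × 3600 = -10.081″.

Δφ = -10.1″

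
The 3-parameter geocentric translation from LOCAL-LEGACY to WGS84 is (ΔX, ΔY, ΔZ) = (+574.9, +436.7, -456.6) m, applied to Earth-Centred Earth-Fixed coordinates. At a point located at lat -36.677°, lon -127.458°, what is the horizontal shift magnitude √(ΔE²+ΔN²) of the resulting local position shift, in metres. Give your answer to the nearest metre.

The local east axis at (φ, λ) is (−sin λ, cos λ, 0), so ΔE = −sin(-127.458°)·574.9 + cos(-127.458°)·436.7 = 190.76 m.
The local north axis is (−sin φ cos λ, −sin φ sin λ, cos φ), giving ΔN = -208.843 − 207.056 − 366.200 = -782.10 m.
Horizontal magnitude = √(ΔE² + ΔN²) = √(190.76² + (-782.10)²) = 805.03 m.

805 m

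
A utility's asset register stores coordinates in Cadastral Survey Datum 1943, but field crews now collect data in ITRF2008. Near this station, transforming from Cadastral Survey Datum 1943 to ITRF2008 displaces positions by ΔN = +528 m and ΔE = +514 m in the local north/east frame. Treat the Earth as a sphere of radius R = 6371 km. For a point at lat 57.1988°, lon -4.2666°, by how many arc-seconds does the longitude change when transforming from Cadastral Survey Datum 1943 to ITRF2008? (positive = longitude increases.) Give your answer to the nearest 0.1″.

Δλ = 30.7″

At latitude 57.1988°, cos φ = 0.541726.
One radian of longitude at latitude φ spans R cos φ, so Δλ = ΔE / (R cos φ) = 514.0 / (6371000 × 0.541726) = 1.4893e-04 rad = 30.719″.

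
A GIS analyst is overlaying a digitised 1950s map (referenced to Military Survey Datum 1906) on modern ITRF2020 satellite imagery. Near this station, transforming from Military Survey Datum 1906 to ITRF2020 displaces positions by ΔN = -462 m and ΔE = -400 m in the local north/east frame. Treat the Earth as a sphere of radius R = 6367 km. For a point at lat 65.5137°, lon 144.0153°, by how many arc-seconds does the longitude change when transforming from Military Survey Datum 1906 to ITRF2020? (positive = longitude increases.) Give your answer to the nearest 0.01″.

At latitude 65.5137°, cos φ = 0.414476.
One radian of longitude at latitude φ spans R cos φ, so Δλ = ΔE / (R cos φ) = -400.0 / (6367000 × 0.414476) = -1.5157e-04 rad = -31.264″.

Δλ = -31.26″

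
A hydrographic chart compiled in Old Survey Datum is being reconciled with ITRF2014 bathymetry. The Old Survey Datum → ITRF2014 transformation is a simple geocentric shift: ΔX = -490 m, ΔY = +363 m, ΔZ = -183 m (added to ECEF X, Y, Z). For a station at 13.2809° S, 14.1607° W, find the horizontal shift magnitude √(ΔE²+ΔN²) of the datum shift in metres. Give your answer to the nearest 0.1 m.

The local east axis at (φ, λ) is (−sin λ, cos λ, 0), so ΔE = −sin(-14.1607°)·(-490) + cos(-14.1607°)·363 = 232.09 m.
The local north axis is (−sin φ cos λ, −sin φ sin λ, cos φ), giving ΔN = -109.145 − 20.401 − 178.106 = -307.65 m.
Horizontal magnitude = √(ΔE² + ΔN²) = √(232.09² + (-307.65)²) = 385.38 m.

385.4 m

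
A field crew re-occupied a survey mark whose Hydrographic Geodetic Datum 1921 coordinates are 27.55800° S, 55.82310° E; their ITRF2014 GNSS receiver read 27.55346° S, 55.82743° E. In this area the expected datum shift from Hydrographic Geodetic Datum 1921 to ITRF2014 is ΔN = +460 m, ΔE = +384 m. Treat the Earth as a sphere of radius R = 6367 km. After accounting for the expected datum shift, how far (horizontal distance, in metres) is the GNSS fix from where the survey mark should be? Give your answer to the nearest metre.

Observed coordinate differences: Δφ = +0.00454°, Δλ = +0.00433°.
Converting to metres (1° lat = 111125 m, cos φ = 0.886543): observed ΔN = 504.5 m, observed ΔE = 426.6 m.
Subtracting the expected shift leaves a residual of 504.5 − (460) = 44.5 m north and 426.6 − (384) = 42.6 m east.
Residual distance = √(44.5² + 42.6²) = 61.6 m.

62 m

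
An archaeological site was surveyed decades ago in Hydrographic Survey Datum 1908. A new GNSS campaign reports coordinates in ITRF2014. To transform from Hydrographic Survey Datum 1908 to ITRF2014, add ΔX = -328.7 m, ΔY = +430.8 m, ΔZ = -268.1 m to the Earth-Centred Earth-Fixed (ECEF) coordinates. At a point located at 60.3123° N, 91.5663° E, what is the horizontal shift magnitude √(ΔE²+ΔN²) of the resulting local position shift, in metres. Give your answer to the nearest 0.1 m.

The local east axis at (φ, λ) is (−sin λ, cos λ, 0), so ΔE = −sin(91.5663°)·(-328.7) + cos(91.5663°)·430.8 = 316.80 m.
The local north axis is (−sin φ cos λ, −sin φ sin λ, cos φ), giving ΔN = -7.805 − 374.112 − 132.782 = -514.70 m.
Horizontal magnitude = √(ΔE² + ΔN²) = √(316.80² + (-514.70)²) = 604.38 m.

604.4 m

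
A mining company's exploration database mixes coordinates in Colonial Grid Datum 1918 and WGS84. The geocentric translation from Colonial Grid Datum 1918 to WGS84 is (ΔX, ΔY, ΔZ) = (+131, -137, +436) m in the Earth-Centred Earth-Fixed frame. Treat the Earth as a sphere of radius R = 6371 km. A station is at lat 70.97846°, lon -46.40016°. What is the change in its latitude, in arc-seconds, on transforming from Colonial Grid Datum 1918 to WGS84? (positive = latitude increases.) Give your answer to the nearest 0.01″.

Δφ = -1.20″

sin φ = 0.945396, cos φ = 0.325924, sin λ = -0.724174, cos λ = 0.689618.
North component: ΔN = −sin φ cos λ·ΔX − sin φ sin λ·ΔY + cos φ·ΔZ = −(0.945396)(0.689618)(131) − (0.945396)(-0.724174)(-137) + (0.325924)(436) = -37.10 m.
1° of latitude spans πR/180 = 111195 m, so Δφ = -37.10 / 111195 × 3600 = -1.201″.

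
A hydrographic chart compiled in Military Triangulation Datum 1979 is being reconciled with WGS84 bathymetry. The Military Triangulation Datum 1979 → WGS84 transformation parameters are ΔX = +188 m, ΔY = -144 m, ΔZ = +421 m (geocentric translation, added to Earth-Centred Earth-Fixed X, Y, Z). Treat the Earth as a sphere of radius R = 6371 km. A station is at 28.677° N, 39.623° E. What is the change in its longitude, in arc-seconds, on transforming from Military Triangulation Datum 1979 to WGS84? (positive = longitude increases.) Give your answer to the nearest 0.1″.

sin φ = 0.479871, cos φ = 0.877339, sin λ = 0.637733, cos λ = 0.770257.
East component: ΔE = −sin λ·ΔX + cos λ·ΔY = −(0.637733)(188) + (0.770257)(-144) = -230.81 m.
1° of latitude spans πR/180 = 111195 m; at latitude φ, 1° of longitude spans that × cos φ = 97555.6 m, so Δλ = -230.81 / 97555.6 × 3600 = -8.517″.

Δλ = -8.5″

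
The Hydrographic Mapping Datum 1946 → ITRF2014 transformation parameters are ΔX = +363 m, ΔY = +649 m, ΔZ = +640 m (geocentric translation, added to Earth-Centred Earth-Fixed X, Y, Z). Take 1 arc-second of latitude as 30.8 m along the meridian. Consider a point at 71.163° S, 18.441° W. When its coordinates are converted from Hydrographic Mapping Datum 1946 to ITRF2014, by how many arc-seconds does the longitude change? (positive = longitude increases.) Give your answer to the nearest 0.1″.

sin φ = -0.946441, cos φ = 0.322877, sin λ = -0.316328, cos λ = 0.948650.
East component: ΔE = −sin λ·ΔX + cos λ·ΔY = −(-0.316328)(363) + (0.948650)(649) = 730.50 m.
1° of latitude spans 3600 × 30.80 = 110880 m; at latitude φ, 1° of longitude spans that × cos φ = 35800.6 m, so Δλ = 730.50 / 35800.6 × 3600 = 73.457″.

Δλ = 73.5″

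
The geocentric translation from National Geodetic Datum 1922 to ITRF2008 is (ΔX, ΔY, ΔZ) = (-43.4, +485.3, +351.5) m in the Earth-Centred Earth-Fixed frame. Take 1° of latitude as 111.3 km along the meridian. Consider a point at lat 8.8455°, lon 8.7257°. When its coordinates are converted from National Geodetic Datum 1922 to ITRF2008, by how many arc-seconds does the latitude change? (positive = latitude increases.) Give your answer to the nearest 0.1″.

Δφ = 11.1″

sin φ = 0.153771, cos φ = 0.988107, sin λ = 0.151704, cos λ = 0.988426.
North component: ΔN = −sin φ cos λ·ΔX − sin φ sin λ·ΔY + cos φ·ΔZ = −(0.153771)(0.988426)(-43.4) − (0.153771)(0.151704)(485.3) + (0.988107)(351.5) = 342.59 m.
1° of latitude spans 111300 m, so Δφ = 342.59 / 111300 × 3600 = 11.081″.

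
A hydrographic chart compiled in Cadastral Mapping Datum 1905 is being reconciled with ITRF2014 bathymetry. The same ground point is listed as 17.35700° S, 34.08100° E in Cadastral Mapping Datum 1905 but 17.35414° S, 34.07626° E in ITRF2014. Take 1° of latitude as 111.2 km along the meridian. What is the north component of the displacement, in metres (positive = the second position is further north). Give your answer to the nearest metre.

Δφ = -17.35414° − -17.35700° = +0.00286°; Δλ = 34.07626° − 34.08100° = -0.00474°.
ΔN = Δφ × 111200 = 318.0 m; ΔE = Δλ × 111200 × cos(-17.35700°) = -0.00474 × 111200 × 0.954464 = -503.1 m.

ΔN = 318 m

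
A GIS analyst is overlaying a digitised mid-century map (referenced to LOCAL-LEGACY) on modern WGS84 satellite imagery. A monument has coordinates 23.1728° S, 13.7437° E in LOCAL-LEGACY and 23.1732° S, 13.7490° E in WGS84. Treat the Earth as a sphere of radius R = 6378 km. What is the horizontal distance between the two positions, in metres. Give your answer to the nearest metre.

544 m

Δφ = -23.1732° − -23.1728° = -0.0004°; Δλ = 13.7490° − 13.7437° = +0.0053°.
1° along a meridian = πR/180 = 111317 m.
ΔN = Δφ × 111317 = -44.5 m; ΔE = Δλ × 111317 × cos(-23.1728°) = +0.0053 × 111317 × 0.919322 = 542.4 m.
Distance = √(ΔE² + ΔN²) = √(542.4² + (-44.5)²) = 544.2 m.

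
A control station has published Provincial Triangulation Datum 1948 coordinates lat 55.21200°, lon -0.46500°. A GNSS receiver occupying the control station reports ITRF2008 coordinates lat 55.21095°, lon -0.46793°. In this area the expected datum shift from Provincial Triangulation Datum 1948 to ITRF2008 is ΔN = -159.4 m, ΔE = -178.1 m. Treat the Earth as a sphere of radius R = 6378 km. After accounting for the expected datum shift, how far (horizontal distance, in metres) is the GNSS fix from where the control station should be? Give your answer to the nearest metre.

Observed coordinate differences: Δφ = -0.00105°, Δλ = -0.00293°.
Converting to metres (1° lat = 111317 m, cos φ = 0.570542): observed ΔN = -116.9 m, observed ΔE = -186.1 m.
Subtracting the expected shift leaves a residual of -116.9 − (-159.4) = 42.5 m north and -186.1 − (-178.1) = -8.0 m east.
Residual distance = √(42.5² + (-8.0)²) = 43.3 m.

43 m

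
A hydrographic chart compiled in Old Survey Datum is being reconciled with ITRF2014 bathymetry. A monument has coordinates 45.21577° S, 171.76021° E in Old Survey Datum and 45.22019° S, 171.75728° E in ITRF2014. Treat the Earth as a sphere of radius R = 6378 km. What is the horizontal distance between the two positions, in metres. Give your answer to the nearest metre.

Δφ = -45.22019° − -45.21577° = -0.00442°; Δλ = 171.75728° − 171.76021° = -0.00293°.
1° along a meridian = πR/180 = 111317 m.
ΔN = Δφ × 111317 = -492.0 m; ΔE = Δλ × 111317 × cos(-45.21577°) = -0.00293 × 111317 × 0.704439 = -229.8 m.
Distance = √(ΔE² + ΔN²) = √((-229.8)² + (-492.0)²) = 543.0 m.

543 m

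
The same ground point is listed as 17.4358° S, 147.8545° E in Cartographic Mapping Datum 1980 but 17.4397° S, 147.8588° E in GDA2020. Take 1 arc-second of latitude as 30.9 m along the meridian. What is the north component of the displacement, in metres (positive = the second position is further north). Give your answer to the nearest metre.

ΔN = -434 m

Δφ = -17.4397° − -17.4358° = -0.0039°; Δλ = 147.8588° − 147.8545° = +0.0043°.
1° of latitude = 3600 × 30.90 = 111240 m.
ΔN = Δφ × 111240 = -433.8 m; ΔE = Δλ × 111240 × cos(-17.4358°) = +0.0043 × 111240 × 0.954053 = 456.4 m.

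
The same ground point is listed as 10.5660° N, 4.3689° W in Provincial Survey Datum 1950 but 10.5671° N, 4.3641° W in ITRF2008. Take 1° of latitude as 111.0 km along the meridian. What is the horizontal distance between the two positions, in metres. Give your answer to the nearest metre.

Δφ = 10.5671° − 10.5660° = +0.0011°; Δλ = -4.3641° − -4.3689° = +0.0048°.
ΔN = Δφ × 111000 = 122.1 m; ΔE = Δλ × 111000 × cos(10.5660°) = +0.0048 × 111000 × 0.983044 = 523.8 m.
Distance = √(ΔE² + ΔN²) = √(523.8² + 122.1²) = 537.8 m.

538 m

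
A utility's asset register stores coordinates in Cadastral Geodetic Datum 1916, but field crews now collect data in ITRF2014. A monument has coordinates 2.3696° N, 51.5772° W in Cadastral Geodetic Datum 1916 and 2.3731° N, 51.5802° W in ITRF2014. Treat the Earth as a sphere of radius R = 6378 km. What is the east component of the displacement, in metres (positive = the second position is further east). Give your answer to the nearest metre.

Δφ = 2.3731° − 2.3696° = +0.0035°; Δλ = -51.5802° − -51.5772° = -0.0030°.
1° along a meridian = πR/180 = 111317 m.
ΔN = Δφ × 111317 = 389.6 m; ΔE = Δλ × 111317 × cos(2.3696°) = -0.0030 × 111317 × 0.999145 = -333.7 m.

ΔE = -334 m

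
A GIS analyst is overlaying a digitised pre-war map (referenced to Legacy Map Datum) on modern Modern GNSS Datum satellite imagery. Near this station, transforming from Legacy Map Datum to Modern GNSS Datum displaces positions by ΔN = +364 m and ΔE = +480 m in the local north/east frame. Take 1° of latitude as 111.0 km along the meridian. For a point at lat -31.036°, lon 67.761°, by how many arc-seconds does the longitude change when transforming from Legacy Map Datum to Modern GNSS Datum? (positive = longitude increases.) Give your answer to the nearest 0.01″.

Δλ = 18.17″

At latitude -31.036°, cos φ = 0.856844.
1° of longitude at this latitude = 111.0 × cos φ = 95.11 km, so Δλ = 480.0 / 95109.6 = 0.0050468° = 18.169″.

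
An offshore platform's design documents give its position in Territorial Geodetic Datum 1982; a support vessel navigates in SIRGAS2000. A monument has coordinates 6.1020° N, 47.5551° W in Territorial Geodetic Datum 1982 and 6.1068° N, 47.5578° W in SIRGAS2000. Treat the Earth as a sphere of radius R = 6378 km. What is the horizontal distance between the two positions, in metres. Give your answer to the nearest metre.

612 m

Δφ = 6.1068° − 6.1020° = +0.0048°; Δλ = -47.5578° − -47.5551° = -0.0027°.
1° along a meridian = πR/180 = 111317 m.
ΔN = Δφ × 111317 = 534.3 m; ΔE = Δλ × 111317 × cos(6.1020°) = -0.0027 × 111317 × 0.994334 = -298.9 m.
Distance = √(ΔE² + ΔN²) = √((-298.9)² + 534.3²) = 612.2 m.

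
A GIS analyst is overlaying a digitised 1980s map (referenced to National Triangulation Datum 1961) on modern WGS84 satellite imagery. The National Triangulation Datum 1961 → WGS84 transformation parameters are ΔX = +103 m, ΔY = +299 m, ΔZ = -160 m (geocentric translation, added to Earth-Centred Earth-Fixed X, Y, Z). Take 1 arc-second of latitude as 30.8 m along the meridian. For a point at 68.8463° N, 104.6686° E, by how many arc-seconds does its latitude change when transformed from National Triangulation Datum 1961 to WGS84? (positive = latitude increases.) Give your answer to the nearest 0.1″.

Δφ = -9.8″

sin φ = 0.932616, cos φ = 0.360871, sin λ = 0.967407, cos λ = -0.253228.
North component: ΔN = −sin φ cos λ·ΔX − sin φ sin λ·ΔY + cos φ·ΔZ = −(0.932616)(-0.253228)(103) − (0.932616)(0.967407)(299) + (0.360871)(-160) = -303.18 m.
1° of latitude spans 3600 × 30.80 = 110880 m, so Δφ = -303.18 / 110880 × 3600 = -9.843″.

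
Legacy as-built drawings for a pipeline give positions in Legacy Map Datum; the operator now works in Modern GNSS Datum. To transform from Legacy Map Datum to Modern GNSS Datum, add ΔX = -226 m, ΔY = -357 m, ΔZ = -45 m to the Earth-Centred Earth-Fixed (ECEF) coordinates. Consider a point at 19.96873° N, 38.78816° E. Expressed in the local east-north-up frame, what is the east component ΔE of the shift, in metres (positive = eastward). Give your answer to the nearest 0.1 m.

At φ = 19.96873°, λ = 38.78816°: sin φ = 0.341507, cos φ = 0.939879, sin λ = 0.626443, cos λ = 0.779467.
ΔE = −sin λ·ΔX + cos λ·ΔY = −(0.626443)·(-226) + (0.779467)·(-357) = -136.69 m.

ΔE = -136.7 m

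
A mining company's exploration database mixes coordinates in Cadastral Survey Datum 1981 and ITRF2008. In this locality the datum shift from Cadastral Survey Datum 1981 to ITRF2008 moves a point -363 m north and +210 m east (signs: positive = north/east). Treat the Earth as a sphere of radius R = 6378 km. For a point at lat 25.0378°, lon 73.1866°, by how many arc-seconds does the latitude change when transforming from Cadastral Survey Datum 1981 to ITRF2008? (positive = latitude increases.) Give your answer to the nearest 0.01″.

On a sphere of radius R, 1 rad of latitude = R, so Δφ = ΔN / R = -363.0 / 6378000 = -5.6914e-05 rad = -11.739″.

Δφ = -11.74″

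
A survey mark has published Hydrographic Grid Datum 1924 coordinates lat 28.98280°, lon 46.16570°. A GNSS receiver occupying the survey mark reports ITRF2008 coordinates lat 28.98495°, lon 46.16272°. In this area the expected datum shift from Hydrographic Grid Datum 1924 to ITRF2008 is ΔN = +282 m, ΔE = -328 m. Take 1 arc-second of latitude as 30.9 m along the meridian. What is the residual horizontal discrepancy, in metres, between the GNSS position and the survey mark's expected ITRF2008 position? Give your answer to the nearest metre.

57 m

Observed coordinate differences: Δφ = +0.00215°, Δλ = -0.00298°.
Converting to metres (1° lat = 111240 m, cos φ = 0.874765): observed ΔN = 239.2 m, observed ΔE = -290.0 m.
Subtracting the expected shift leaves a residual of 239.2 − (282) = -42.8 m north and -290.0 − (-328) = 38.0 m east.
Residual distance = √((-42.8)² + 38.0²) = 57.3 m.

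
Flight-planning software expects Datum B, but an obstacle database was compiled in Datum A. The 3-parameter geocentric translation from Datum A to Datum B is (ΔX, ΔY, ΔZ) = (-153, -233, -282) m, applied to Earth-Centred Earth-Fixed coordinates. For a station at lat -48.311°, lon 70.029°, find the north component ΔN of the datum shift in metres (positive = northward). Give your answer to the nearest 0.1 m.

ΔN = -390.1 m

The local north axis is (−sin φ cos λ, −sin φ sin λ, cos φ), giving ΔN = -39.023 − 163.533 − 187.555 = -390.11 m.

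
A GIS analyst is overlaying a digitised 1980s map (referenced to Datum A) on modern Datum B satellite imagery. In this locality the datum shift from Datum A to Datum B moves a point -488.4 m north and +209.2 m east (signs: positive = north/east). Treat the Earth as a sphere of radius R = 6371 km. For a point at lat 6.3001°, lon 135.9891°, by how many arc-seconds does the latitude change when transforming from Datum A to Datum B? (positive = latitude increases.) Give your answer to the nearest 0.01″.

Δφ = -15.81″

On a sphere of radius R, 1 rad of latitude = R, so Δφ = ΔN / R = -488.4 / 6371000 = -7.6660e-05 rad = -15.812″.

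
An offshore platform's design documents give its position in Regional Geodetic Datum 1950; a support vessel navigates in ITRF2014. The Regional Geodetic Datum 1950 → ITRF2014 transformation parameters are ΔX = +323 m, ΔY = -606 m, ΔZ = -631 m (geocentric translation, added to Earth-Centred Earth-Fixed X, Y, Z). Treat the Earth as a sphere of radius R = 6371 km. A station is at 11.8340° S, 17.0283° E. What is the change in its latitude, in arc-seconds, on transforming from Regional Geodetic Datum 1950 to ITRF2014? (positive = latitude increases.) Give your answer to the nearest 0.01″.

sin φ = -0.205077, cos φ = 0.978746, sin λ = 0.292844, cos λ = 0.956160.
North component: ΔN = −sin φ cos λ·ΔX − sin φ sin λ·ΔY + cos φ·ΔZ = −(-0.205077)(0.956160)(323) − (-0.205077)(0.292844)(-606) + (0.978746)(-631) = -590.65 m.
1° of latitude spans πR/180 = 111195 m, so Δφ = -590.65 / 111195 × 3600 = -19.123″.

Δφ = -19.12″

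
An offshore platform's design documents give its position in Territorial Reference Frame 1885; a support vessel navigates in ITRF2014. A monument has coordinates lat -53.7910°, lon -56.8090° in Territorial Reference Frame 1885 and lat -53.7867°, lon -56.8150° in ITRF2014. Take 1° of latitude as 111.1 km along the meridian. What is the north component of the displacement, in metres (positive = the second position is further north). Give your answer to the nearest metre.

Δφ = -53.7867° − -53.7910° = +0.0043°; Δλ = -56.8150° − -56.8090° = -0.0060°.
ΔN = Δφ × 111100 = 477.7 m; ΔE = Δλ × 111100 × cos(-53.7910°) = -0.0060 × 111100 × 0.590732 = -393.8 m.

ΔN = 478 m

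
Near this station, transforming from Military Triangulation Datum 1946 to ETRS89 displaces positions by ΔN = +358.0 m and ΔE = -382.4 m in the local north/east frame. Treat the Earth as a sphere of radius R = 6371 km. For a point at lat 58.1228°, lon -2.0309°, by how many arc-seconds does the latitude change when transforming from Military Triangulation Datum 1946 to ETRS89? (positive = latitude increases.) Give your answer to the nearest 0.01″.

On a sphere of radius R, 1 rad of latitude = R, so Δφ = ΔN / R = 358.0 / 6371000 = 5.6192e-05 rad = 11.590″.

Δφ = 11.59″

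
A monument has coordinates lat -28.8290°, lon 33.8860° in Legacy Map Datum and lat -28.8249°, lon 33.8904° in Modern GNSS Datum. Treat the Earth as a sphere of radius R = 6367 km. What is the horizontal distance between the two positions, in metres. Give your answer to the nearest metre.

Δφ = -28.8249° − -28.8290° = +0.0041°; Δλ = 33.8904° − 33.8860° = +0.0044°.
1° along a meridian = πR/180 = 111125 m.
ΔN = Δφ × 111125 = 455.6 m; ΔE = Δλ × 111125 × cos(-28.8290°) = +0.0044 × 111125 × 0.876063 = 428.4 m.
Distance = √(ΔE² + ΔN²) = √(428.4² + 455.6²) = 625.4 m.

625 m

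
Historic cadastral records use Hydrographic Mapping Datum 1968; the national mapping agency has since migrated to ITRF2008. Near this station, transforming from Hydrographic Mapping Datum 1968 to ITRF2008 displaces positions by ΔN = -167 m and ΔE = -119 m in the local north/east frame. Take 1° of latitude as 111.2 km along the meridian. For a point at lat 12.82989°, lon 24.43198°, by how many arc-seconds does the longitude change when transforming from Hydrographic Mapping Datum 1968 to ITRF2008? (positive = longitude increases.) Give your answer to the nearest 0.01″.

At latitude 12.82989°, cos φ = 0.975034.
1° of longitude at this latitude = 111.2 × cos φ = 108.42 km, so Δλ = -119.0 / 108423.7 = -0.0010975° = -3.951″.

Δλ = -3.95″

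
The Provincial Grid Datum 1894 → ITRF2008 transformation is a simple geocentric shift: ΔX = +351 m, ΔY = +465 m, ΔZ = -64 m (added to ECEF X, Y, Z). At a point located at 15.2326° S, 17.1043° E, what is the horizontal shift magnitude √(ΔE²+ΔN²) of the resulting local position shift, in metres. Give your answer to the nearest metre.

The local east axis at (φ, λ) is (−sin λ, cos λ, 0), so ΔE = −sin(17.1043°)·351 + cos(17.1043°)·465 = 341.20 m.
The local north axis is (−sin φ cos λ, −sin φ sin λ, cos φ), giving ΔN = 88.142 + 35.933 − 61.751 = 62.32 m.
Horizontal magnitude = √(ΔE² + ΔN²) = √(341.20² + 62.32²) = 346.85 m.

347 m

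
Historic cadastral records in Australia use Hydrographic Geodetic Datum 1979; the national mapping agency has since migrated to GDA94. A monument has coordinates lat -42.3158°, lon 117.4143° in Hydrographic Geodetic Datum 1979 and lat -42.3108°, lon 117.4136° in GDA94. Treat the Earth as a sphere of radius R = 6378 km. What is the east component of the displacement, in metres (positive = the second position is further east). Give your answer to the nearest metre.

ΔE = -58 m

Δφ = -42.3108° − -42.3158° = +0.0050°; Δλ = 117.4136° − 117.4143° = -0.0007°.
1° along a meridian = πR/180 = 111317 m.
ΔN = Δφ × 111317 = 556.6 m; ΔE = Δλ × 111317 × cos(-42.3158°) = -0.0007 × 111317 × 0.739445 = -57.6 m.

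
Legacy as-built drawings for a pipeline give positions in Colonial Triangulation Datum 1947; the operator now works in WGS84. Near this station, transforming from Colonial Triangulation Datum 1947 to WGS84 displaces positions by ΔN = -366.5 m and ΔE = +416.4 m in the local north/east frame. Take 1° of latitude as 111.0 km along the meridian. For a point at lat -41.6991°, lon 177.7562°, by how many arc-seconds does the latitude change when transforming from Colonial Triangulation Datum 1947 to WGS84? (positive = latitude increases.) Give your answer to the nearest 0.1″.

Δφ = -11.9″

1° of latitude = 111.0 km, so Δφ = -366.5 / 111000 = -0.0033018° = -11.886″.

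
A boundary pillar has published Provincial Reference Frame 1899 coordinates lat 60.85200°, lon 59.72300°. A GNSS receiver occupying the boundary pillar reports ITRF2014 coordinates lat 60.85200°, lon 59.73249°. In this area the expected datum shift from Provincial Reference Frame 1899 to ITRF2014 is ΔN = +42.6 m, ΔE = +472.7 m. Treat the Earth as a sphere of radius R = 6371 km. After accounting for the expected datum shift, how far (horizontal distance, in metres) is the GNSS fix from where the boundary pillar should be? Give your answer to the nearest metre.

Observed coordinate differences: Δφ = +0.00000°, Δλ = +0.00949°.
Converting to metres (1° lat = 111195 m, cos φ = 0.487067): observed ΔN = 0.0 m, observed ΔE = 514.0 m.
Subtracting the expected shift leaves a residual of 0.0 − (42.6) = -42.6 m north and 514.0 − (472.7) = 41.3 m east.
Residual distance = √((-42.6)² + 41.3²) = 59.3 m.

59 m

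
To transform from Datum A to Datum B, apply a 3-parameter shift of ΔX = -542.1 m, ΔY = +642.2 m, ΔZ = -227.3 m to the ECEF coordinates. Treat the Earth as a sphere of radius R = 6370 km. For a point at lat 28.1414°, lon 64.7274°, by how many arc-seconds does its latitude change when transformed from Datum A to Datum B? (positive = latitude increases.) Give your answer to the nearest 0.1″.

sin φ = 0.471649, cos φ = 0.881786, sin λ = 0.904287, cos λ = 0.426925.
North component: ΔN = −sin φ cos λ·ΔX − sin φ sin λ·ΔY + cos φ·ΔZ = −(0.471649)(0.426925)(-542.1) − (0.471649)(0.904287)(642.2) + (0.881786)(-227.3) = -365.18 m.
1° of latitude spans πR/180 = 111177 m, so Δφ = -365.18 / 111177 × 3600 = -11.825″.

Δφ = -11.8″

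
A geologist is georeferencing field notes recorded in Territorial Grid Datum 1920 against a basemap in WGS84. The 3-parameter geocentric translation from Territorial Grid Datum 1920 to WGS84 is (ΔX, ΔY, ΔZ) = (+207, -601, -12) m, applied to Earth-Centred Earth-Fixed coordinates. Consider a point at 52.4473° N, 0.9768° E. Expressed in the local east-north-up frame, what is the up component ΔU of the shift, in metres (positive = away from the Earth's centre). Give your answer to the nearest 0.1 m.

The local up (radial) axis is (cos φ cos λ, cos φ sin λ, sin φ), giving ΔU = 126.146 − 6.245 − 9.514 = 110.39 m.

ΔU = 110.4 m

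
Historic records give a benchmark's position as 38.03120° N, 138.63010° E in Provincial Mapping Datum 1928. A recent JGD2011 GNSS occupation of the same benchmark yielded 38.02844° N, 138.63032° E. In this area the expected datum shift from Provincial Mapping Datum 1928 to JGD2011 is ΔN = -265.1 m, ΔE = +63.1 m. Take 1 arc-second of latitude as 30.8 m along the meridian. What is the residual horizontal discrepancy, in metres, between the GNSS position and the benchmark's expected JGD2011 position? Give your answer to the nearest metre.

60 m

Observed coordinate differences: Δφ = -0.00276°, Δλ = +0.00022°.
Converting to metres (1° lat = 110880 m, cos φ = 0.787675): observed ΔN = -306.0 m, observed ΔE = 19.2 m.
Subtracting the expected shift leaves a residual of -306.0 − (-265.1) = -40.9 m north and 19.2 − (63.1) = -43.9 m east.
Residual distance = √((-40.9)² + (-43.9)²) = 60.0 m.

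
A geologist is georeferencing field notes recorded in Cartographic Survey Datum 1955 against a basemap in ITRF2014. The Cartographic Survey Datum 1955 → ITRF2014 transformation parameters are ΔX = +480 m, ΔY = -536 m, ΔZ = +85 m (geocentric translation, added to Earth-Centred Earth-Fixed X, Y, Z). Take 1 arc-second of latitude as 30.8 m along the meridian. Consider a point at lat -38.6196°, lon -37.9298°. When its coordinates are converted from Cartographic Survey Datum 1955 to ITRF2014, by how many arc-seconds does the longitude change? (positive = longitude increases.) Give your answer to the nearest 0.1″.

sin φ = -0.624147, cos φ = 0.781307, sin λ = -0.614696, cos λ = 0.788764.
East component: ΔE = −sin λ·ΔX + cos λ·ΔY = −(-0.614696)(480) + (0.788764)(-536) = -127.72 m.
1° of latitude spans 3600 × 30.80 = 110880 m; at latitude φ, 1° of longitude spans that × cos φ = 86631.3 m, so Δλ = -127.72 / 86631.3 × 3600 = -5.308″.

Δλ = -5.3″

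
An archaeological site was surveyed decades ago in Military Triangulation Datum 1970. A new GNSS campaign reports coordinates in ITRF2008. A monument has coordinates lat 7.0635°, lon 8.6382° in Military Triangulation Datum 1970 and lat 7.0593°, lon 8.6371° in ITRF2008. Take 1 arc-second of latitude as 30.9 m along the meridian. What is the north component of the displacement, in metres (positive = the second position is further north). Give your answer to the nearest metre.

Δφ = 7.0593° − 7.0635° = -0.0042°; Δλ = 8.6371° − 8.6382° = -0.0011°.
1° of latitude = 3600 × 30.90 = 111240 m.
ΔN = Δφ × 111240 = -467.2 m; ΔE = Δλ × 111240 × cos(7.0635°) = -0.0011 × 111240 × 0.992410 = -121.4 m.

ΔN = -467 m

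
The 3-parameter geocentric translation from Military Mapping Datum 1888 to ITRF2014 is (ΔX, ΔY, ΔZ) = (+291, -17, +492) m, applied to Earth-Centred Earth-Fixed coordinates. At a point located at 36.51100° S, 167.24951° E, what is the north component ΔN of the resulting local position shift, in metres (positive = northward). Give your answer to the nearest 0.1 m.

The local north axis is (−sin φ cos λ, −sin φ sin λ, cos φ), giving ΔN = -168.869 − 2.232 + 395.441 = 224.34 m.

ΔN = 224.3 m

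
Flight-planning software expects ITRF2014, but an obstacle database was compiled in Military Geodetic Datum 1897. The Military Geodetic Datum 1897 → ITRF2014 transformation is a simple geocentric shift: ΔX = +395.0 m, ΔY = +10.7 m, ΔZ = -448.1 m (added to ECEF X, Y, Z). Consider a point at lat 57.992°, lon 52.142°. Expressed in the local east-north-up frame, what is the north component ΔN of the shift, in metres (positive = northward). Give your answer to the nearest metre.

ΔN = -450 m

At φ = 57.992°, λ = 52.142°: sin φ = 0.847974, cos φ = 0.530038, sin λ = 0.789534, cos λ = 0.613707.
ΔN = −sin φ cos λ·ΔX − sin φ sin λ·ΔY + cos φ·ΔZ = −(0.847974)(0.613707)(395.0) − (0.847974)(0.789534)(10.7) + (0.530038)(-448.1) = -450.23 m.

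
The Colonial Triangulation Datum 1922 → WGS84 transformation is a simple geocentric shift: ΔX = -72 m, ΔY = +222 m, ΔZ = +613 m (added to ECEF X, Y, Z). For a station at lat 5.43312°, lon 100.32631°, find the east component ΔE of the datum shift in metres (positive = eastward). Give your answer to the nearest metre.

ΔE = 31 m

At φ = 5.43312°, λ = 100.32631°: sin φ = 0.094684, cos φ = 0.995507, sin λ = 0.983803, cos λ = -0.179254.
ΔE = −sin λ·ΔX + cos λ·ΔY = −(0.983803)·(-72) + (-0.179254)·(222) = 31.04 m.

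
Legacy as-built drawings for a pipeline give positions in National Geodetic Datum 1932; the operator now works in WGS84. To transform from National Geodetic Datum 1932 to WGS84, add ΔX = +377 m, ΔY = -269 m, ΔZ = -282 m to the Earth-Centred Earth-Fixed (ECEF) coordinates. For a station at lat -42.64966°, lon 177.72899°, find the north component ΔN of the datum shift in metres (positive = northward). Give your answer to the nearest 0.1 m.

At φ = -42.64966°, λ = 177.72899°: sin φ = -0.677514, cos φ = 0.735510, sin λ = 0.039626, cos λ = -0.999215.
ΔN = −sin φ cos λ·ΔX − sin φ sin λ·ΔY + cos φ·ΔZ = −(-0.677514)(-0.999215)(377) − (-0.677514)(0.039626)(-269) + (0.735510)(-282) = -469.86 m.

ΔN = -469.9 m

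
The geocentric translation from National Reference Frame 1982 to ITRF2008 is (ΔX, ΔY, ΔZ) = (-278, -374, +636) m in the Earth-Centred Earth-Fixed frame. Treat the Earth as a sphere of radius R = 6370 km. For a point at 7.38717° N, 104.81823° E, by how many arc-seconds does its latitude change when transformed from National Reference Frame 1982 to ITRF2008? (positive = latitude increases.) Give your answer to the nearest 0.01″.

sin φ = 0.128574, cos φ = 0.991700, sin λ = 0.966742, cos λ = -0.255753.
North component: ΔN = −sin φ cos λ·ΔX − sin φ sin λ·ΔY + cos φ·ΔZ = −(0.128574)(-0.255753)(-278) − (0.128574)(0.966742)(-374) + (0.991700)(636) = 668.07 m.
1° of latitude spans πR/180 = 111177 m, so Δφ = 668.07 / 111177 × 3600 = 21.632″.

Δφ = 21.63″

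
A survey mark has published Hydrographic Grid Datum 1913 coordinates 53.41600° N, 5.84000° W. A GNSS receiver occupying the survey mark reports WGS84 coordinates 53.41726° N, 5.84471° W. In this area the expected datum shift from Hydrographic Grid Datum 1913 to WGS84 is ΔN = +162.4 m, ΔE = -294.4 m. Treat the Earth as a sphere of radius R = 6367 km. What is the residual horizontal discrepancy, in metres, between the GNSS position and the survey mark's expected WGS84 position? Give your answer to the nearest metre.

Observed coordinate differences: Δφ = +0.00126°, Δλ = -0.00471°.
Converting to metres (1° lat = 111125 m, cos φ = 0.596001): observed ΔN = 140.0 m, observed ΔE = -311.9 m.
Subtracting the expected shift leaves a residual of 140.0 − (162.4) = -22.4 m north and -311.9 − (-294.4) = -17.5 m east.
Residual distance = √((-22.4)² + (-17.5)²) = 28.4 m.

28 m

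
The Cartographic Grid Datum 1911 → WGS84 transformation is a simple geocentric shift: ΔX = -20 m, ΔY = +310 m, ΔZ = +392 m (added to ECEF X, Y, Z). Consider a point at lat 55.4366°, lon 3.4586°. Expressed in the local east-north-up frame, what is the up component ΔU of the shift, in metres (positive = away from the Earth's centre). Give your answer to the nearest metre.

At φ = 55.4366°, λ = 3.4586°: sin φ = 0.823499, cos φ = 0.567318, sin λ = 0.060327, cos λ = 0.998179.
ΔU = cos φ cos λ·ΔX + cos φ sin λ·ΔY + sin φ·ΔZ = (0.567318)(0.998179)(-20) + (0.567318)(0.060327)(310) + (0.823499)(392) = 322.10 m.

ΔU = 322 m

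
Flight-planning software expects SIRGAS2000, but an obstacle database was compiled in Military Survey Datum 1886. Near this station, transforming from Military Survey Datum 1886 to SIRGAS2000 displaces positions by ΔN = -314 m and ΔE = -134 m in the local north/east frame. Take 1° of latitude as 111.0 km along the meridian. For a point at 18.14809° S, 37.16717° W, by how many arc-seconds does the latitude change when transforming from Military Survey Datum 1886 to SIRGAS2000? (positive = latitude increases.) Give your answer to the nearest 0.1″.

Δφ = -10.2″

1° of latitude = 111.0 km, so Δφ = -314.0 / 111000 = -0.0028288° = -10.184″.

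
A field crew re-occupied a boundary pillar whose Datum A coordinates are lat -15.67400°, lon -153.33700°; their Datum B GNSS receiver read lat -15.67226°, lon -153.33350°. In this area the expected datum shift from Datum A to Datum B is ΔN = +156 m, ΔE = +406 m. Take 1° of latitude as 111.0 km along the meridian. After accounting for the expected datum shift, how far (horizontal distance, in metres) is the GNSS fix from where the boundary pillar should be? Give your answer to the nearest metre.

Observed coordinate differences: Δφ = +0.00174°, Δλ = +0.00350°.
Converting to metres (1° lat = 111000 m, cos φ = 0.962814): observed ΔN = 193.1 m, observed ΔE = 374.1 m.
Subtracting the expected shift leaves a residual of 193.1 − (156) = 37.1 m north and 374.1 − (406) = -31.9 m east.
Residual distance = √(37.1² + (-31.9)²) = 49.0 m.

49 m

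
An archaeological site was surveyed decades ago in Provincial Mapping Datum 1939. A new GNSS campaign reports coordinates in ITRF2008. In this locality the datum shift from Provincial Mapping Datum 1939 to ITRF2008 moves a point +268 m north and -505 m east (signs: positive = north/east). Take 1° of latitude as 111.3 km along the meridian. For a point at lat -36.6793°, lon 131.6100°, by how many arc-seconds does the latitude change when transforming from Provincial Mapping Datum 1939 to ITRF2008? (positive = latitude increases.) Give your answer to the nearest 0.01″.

1° of latitude = 111.3 km, so Δφ = 268.0 / 111300 = 0.0024079° = 8.668″.

Δφ = 8.67″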